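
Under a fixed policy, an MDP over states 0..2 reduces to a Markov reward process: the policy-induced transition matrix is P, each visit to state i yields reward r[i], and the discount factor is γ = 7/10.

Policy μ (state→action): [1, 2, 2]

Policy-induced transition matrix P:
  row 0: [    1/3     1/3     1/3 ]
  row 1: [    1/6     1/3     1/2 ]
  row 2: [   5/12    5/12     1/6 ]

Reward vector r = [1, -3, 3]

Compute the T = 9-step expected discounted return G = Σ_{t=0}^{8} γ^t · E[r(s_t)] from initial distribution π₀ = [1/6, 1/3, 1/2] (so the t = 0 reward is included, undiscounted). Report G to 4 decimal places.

G = 1.0984

t=0: π = [0.1667, 0.3333, 0.5000], E[r] = 0.6667, γ^t·E[r] = 0.666667, running G = 0.666667
t=1: π = [0.3194, 0.3750, 0.3056], E[r] = 0.1111, γ^t·E[r] = 0.077778, running G = 0.744444
t=2: π = [0.2963, 0.3588, 0.3449], E[r] = 0.2546, γ^t·E[r] = 0.124769, running G = 0.869213
t=3: π = [0.3023, 0.3621, 0.3356], E[r] = 0.2230, γ^t·E[r] = 0.076487, running G = 0.945700
t=4: π = [0.3010, 0.3613, 0.3377], E[r] = 0.2303, γ^t·E[r] = 0.055285, running G = 1.000985
t=5: π = [0.3013, 0.3615, 0.3373], E[r] = 0.2286, γ^t·E[r] = 0.038422, running G = 1.039408
t=6: π = [0.3012, 0.3614, 0.3374], E[r] = 0.2290, γ^t·E[r] = 0.026940, running G = 1.066347
t=7: π = [0.3012, 0.3614, 0.3373], E[r] = 0.2289, γ^t·E[r] = 0.018851, running G = 1.085198
t=8: π = [0.3012, 0.3614, 0.3374], E[r] = 0.2289, γ^t·E[r] = 0.013197, running G = 1.098395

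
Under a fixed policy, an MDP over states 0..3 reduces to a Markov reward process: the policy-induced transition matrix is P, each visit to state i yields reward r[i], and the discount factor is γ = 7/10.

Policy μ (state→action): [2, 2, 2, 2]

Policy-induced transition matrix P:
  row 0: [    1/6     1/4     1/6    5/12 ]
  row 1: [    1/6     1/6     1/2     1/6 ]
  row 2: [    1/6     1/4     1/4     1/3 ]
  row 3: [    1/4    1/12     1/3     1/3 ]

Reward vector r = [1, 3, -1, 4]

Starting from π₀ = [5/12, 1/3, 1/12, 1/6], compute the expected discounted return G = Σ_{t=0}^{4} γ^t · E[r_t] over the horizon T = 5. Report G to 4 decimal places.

G = 5.0169

t=0: π = [0.4167, 0.3333, 0.0833, 0.1667], E[r] = 2.0000, γ^t·E[r] = 2.000000, running G = 2.000000
t=1: π = [0.1806, 0.1944, 0.3125, 0.3125], E[r] = 1.7014, γ^t·E[r] = 1.190972, running G = 3.190972
t=2: π = [0.1927, 0.1817, 0.3096, 0.3160], E[r] = 1.6921, γ^t·E[r] = 0.829144, running G = 4.020116
t=3: π = [0.1930, 0.1822, 0.3057, 0.3191], E[r] = 1.7103, γ^t·E[r] = 0.586637, running G = 4.606752
t=4: π = [0.1933, 0.1816, 0.3061, 0.3191], E[r] = 1.7083, γ^t·E[r] = 0.410163, running G = 5.016915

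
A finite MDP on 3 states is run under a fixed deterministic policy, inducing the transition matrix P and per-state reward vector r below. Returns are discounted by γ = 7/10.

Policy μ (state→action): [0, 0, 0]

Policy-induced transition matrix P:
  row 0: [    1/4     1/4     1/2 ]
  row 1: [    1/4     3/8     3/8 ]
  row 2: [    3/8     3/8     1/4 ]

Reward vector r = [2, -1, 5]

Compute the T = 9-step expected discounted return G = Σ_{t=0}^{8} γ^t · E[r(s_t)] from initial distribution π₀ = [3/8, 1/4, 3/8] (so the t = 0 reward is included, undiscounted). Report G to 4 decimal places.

G = 6.9969

t=0: π = [0.3750, 0.2500, 0.3750], E[r] = 2.3750, γ^t·E[r] = 2.375000, running G = 2.375000
t=1: π = [0.2969, 0.3281, 0.3750], E[r] = 2.1406, γ^t·E[r] = 1.498438, running G = 3.873438
t=2: π = [0.2969, 0.3379, 0.3652], E[r] = 2.0820, γ^t·E[r] = 1.020195, running G = 4.893633
t=3: π = [0.2957, 0.3379, 0.3665], E[r] = 2.0857, γ^t·E[r] = 0.715393, running G = 5.609026
t=4: π = [0.2958, 0.3380, 0.3661], E[r] = 2.0843, γ^t·E[r] = 0.500445, running G = 6.109471
t=5: π = [0.2958, 0.3380, 0.3662], E[r] = 2.0845, γ^t·E[r] = 0.350350, running G = 6.459821
t=6: π = [0.2958, 0.3380, 0.3662], E[r] = 2.0845, γ^t·E[r] = 0.245239, running G = 6.705060
t=7: π = [0.2958, 0.3380, 0.3662], E[r] = 2.0845, γ^t·E[r] = 0.171668, running G = 6.876728
t=8: π = [0.2958, 0.3380, 0.3662], E[r] = 2.0845, γ^t·E[r] = 0.120168, running G = 6.996896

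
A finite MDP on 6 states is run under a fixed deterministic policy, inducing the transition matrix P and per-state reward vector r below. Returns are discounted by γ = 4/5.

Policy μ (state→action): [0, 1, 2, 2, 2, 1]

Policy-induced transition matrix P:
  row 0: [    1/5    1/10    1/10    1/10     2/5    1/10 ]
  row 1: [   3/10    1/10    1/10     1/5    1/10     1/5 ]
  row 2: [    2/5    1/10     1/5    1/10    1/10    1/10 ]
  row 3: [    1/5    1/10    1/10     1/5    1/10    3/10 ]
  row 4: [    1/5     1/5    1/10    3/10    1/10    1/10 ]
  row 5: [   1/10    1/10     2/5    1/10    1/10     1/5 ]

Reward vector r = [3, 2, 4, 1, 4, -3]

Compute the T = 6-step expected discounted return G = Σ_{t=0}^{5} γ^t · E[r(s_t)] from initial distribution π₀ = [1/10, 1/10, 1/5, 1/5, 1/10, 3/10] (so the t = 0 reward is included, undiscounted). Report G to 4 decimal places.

G = 6.1677

t=0: π = [0.1000, 0.1000, 0.2000, 0.2000, 0.1000, 0.3000], E[r] = 1.0000, γ^t·E[r] = 1.000000, running G = 1.000000
t=1: π = [0.2200, 0.1100, 0.2100, 0.1500, 0.1300, 0.1800], E[r] = 1.8500, γ^t·E[r] = 1.480000, running G = 2.480000
t=2: π = [0.2350, 0.1130, 0.1750, 0.1520, 0.1660, 0.1590], E[r] = 1.9700, γ^t·E[r] = 1.260800, running G = 3.740800
t=3: π = [0.2304, 0.1166, 0.1652, 0.1597, 0.1705, 0.1576], E[r] = 1.9541, γ^t·E[r] = 1.000499, running G = 4.741299
t=4: π = [0.2289, 0.1171, 0.1638, 0.1617, 0.1691, 0.1594], E[r] = 1.9363, γ^t·E[r] = 0.793088, running G = 5.534387
t=5: π = [0.2285, 0.1169, 0.1642, 0.1617, 0.1687, 0.1600], E[r] = 1.9326, γ^t·E[r] = 0.633285, running G = 6.167672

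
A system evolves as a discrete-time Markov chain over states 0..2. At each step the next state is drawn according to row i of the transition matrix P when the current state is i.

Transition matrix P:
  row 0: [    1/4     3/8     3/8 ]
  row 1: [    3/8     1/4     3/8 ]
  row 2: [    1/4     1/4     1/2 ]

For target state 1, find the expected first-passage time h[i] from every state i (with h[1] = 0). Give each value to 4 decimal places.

h = [3.1111, 0.0000, 3.5556]

First-step conditioning: h[1] = 0; for i ≠ 1, h[i] = 1 + Σ_k P[i][k]·h[k].
  h[0] = 1 + 1/4·h[0] + 3/8·h[2]
  h[2] = 1 + 1/4·h[0] + 1/2·h[2]
Solving the 2×2 linear system over states ≠ 1 gives exactly h = [28/9, 0, 32/9] (h[1] = 0 is the target).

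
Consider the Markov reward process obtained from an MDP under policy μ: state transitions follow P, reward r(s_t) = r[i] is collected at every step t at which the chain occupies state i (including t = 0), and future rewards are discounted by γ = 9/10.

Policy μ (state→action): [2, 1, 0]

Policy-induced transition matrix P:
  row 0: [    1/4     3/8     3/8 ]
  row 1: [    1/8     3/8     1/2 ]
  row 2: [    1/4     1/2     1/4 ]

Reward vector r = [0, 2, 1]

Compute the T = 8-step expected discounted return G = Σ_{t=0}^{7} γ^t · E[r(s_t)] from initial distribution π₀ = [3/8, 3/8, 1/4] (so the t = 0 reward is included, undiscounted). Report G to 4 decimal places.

G = 6.7326

t=0: π = [0.3750, 0.3750, 0.2500], E[r] = 1.0000, γ^t·E[r] = 1.000000, running G = 1.000000
t=1: π = [0.2031, 0.4063, 0.3906], E[r] = 1.2031, γ^t·E[r] = 1.082813, running G = 2.082813
t=2: π = [0.1992, 0.4238, 0.3770], E[r] = 1.2246, γ^t·E[r] = 0.991934, running G = 3.074746
t=3: π = [0.1970, 0.4221, 0.3809], E[r] = 1.2251, γ^t·E[r] = 0.893096, running G = 3.967842
t=4: π = [0.1972, 0.4226, 0.3802], E[r] = 1.2254, γ^t·E[r] = 0.803967, running G = 4.771809
t=5: π = [0.1972, 0.4225, 0.3803], E[r] = 1.2253, γ^t·E[r] = 0.723554, running G = 5.495363
t=6: π = [0.1972, 0.4225, 0.3803], E[r] = 1.2254, γ^t·E[r] = 0.651203, running G = 6.146566
t=7: π = [0.1972, 0.4225, 0.3803], E[r] = 1.2254, γ^t·E[r] = 0.586082, running G = 6.732648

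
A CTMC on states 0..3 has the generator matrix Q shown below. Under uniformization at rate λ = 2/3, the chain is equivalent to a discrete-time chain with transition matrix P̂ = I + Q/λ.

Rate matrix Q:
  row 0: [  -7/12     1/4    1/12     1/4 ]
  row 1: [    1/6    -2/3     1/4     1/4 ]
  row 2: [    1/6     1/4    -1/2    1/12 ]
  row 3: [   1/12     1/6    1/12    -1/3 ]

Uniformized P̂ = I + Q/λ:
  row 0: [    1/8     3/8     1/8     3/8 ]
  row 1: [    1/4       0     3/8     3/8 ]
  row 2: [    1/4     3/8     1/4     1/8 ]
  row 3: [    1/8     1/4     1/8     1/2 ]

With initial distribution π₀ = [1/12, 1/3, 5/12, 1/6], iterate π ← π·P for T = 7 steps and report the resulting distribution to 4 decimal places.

π = [0.1813, 0.2392, 0.2112, 0.3682]

t=0: π = [0.0833, 0.3333, 0.4167, 0.1667]
t=1: π = [0.2188, 0.2292, 0.2604, 0.2917]
t=2: π = [0.1862, 0.2526, 0.2148, 0.3464]
t=3: π = [0.1834, 0.2370, 0.2150, 0.3646]
t=4: π = [0.1815, 0.2406, 0.2111, 0.3668]
t=5: π = [0.1815, 0.2389, 0.2115, 0.3681]
t=6: π = [0.1813, 0.2394, 0.2112, 0.3681]
t=7: π = [0.1813, 0.2392, 0.2112, 0.3682]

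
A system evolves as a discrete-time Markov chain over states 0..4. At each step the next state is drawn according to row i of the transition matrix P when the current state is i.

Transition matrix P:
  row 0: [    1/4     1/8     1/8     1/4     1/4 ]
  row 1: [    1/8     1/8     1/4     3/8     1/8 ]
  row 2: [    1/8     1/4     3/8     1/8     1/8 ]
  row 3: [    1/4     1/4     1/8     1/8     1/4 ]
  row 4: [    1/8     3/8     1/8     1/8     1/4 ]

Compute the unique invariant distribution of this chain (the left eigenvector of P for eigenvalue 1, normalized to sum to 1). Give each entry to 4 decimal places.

Balance equations π_j = Σ_i π_i·P[i][j]:
  π_0 = 1/4·π_0 + 1/8·π_1 + 1/8·π_2 + 1/4·π_3 + 1/8·π_4
  π_1 = 1/8·π_0 + 1/8·π_1 + 1/4·π_2 + 1/4·π_3 + 3/8·π_4
  π_2 = 1/8·π_0 + 1/4·π_1 + 3/8·π_2 + 1/8·π_3 + 1/8·π_4
  π_3 = 1/4·π_0 + 3/8·π_1 + 1/8·π_2 + 1/8·π_3 + 1/8·π_4
  normalize: π_0 + π_1 + π_2 + π_3 + π_4 = 1
Solving the linear system gives exactly π = [595/3463, 779/3463, 707/3463, 702/3463, 680/3463].

π = [0.1718, 0.2249, 0.2042, 0.2027, 0.1964]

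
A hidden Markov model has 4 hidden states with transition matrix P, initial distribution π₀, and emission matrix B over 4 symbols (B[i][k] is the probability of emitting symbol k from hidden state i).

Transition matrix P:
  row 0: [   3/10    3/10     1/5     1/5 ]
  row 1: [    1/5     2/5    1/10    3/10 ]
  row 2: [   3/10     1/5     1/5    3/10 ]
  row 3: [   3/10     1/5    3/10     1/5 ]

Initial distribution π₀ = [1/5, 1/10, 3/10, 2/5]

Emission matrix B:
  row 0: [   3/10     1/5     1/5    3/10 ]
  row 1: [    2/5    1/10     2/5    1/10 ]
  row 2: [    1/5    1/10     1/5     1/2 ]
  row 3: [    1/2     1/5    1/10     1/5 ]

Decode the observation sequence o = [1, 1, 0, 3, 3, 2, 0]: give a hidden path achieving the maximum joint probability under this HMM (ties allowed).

t=0: δ = [4.000e-02, 1.000e-02, 3.000e-02, 8.000e-02]  (obs o_0=1)
t=1: δ = [4.800e-03, 1.600e-03, 2.400e-03, 3.200e-03]  ψ = [3, 3, 3, 3]  (obs o_1=1)
t=2: δ = [4.320e-04, 5.760e-04, 1.920e-04, 4.800e-04]  ψ = [0, 0, 0, 0]  (obs o_2=0)
t=3: δ = [4.320e-05, 2.304e-05, 7.200e-05, 3.456e-05]  ψ = [3, 1, 3, 1]  (obs o_3=3)
t=4: δ = [6.480e-06, 1.440e-06, 7.200e-06, 4.320e-06]  ψ = [2, 2, 2, 2]  (obs o_4=3)
t=5: δ = [4.320e-07, 7.776e-07, 2.880e-07, 2.160e-07]  ψ = [2, 0, 2, 2]  (obs o_5=2)
t=6: δ = [4.666e-08, 1.244e-07, 1.728e-08, 1.166e-07]  ψ = [1, 1, 0, 1]  (obs o_6=0)
backtrack: best end state = 1; path = [3, 0, 3, 2, 0, 1, 1]

path = [3, 0, 3, 2, 0, 1, 1]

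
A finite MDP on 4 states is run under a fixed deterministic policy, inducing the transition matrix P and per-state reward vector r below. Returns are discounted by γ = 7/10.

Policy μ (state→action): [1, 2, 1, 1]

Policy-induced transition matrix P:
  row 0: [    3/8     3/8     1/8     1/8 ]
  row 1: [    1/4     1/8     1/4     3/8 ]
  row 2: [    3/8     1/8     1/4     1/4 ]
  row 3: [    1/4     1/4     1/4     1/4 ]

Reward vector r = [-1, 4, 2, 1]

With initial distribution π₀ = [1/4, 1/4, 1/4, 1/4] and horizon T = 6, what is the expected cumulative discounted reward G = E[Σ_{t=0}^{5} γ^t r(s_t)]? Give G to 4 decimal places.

t=0: π = [0.2500, 0.2500, 0.2500, 0.2500], E[r] = 1.5000, γ^t·E[r] = 1.500000, running G = 1.500000
t=1: π = [0.3125, 0.2188, 0.2188, 0.2500], E[r] = 1.2500, γ^t·E[r] = 0.875000, running G = 2.375000
t=2: π = [0.3164, 0.2344, 0.2109, 0.2383], E[r] = 1.2813, γ^t·E[r] = 0.627813, running G = 3.002813
t=3: π = [0.3159, 0.2339, 0.2104, 0.2397], E[r] = 1.2803, γ^t·E[r] = 0.439134, running G = 3.441946
t=4: π = [0.3158, 0.2339, 0.2105, 0.2397], E[r] = 1.2808, γ^t·E[r] = 0.307511, running G = 3.749457
t=5: π = [0.3158, 0.2339, 0.2105, 0.2398], E[r] = 1.2807, γ^t·E[r] = 0.215247, running G = 3.964705

G = 3.9647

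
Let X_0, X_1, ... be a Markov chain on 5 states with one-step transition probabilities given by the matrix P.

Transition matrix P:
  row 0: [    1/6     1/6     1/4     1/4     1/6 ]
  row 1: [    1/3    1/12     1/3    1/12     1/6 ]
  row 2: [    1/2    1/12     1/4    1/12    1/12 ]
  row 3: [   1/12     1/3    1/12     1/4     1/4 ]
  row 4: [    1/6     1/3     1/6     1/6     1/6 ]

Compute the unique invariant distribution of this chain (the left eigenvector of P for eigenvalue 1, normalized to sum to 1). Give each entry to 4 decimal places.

π = [0.2586, 0.1874, 0.2241, 0.1679, 0.1620]

Balance equations π_j = Σ_i π_i·P[i][j]:
  π_0 = 1/6·π_0 + 1/3·π_1 + 1/2·π_2 + 1/12·π_3 + 1/6·π_4
  π_1 = 1/6·π_0 + 1/12·π_1 + 1/12·π_2 + 1/3·π_3 + 1/3·π_4
  π_2 = 1/4·π_0 + 1/3·π_1 + 1/4·π_2 + 1/12·π_3 + 1/6·π_4
  π_3 = 1/4·π_0 + 1/12·π_1 + 1/12·π_2 + 1/4·π_3 + 1/6·π_4
  normalize: π_0 + π_1 + π_2 + π_3 + π_4 = 1
Solving the linear system gives exactly π = [1960/7579, 1420/7579, 392/1749, 3818/22737, 3683/22737].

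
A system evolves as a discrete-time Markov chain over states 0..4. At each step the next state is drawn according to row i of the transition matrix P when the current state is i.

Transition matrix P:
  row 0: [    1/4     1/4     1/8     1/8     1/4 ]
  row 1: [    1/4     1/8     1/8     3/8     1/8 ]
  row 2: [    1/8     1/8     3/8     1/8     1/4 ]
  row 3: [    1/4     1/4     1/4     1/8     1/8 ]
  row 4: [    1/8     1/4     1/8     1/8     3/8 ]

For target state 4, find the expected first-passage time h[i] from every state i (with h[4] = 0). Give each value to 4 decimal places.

First-step conditioning: h[4] = 0; for i ≠ 4, h[i] = 1 + Σ_k P[i][k]·h[k].
  h[0] = 1 + 1/4·h[0] + 1/4·h[1] + 1/8·h[2] + 1/8·h[3]
  h[1] = 1 + 1/4·h[0] + 1/8·h[1] + 1/8·h[2] + 3/8·h[3]
  h[2] = 1 + 1/8·h[0] + 1/8·h[1] + 3/8·h[2] + 1/8·h[3]
  h[3] = 1 + 1/4·h[0] + 1/4·h[1] + 1/4·h[2] + 1/8·h[3]
Solving the 4×4 linear system over states ≠ 4 gives exactly h = [3472/705, 3952/705, 3392/705, 3896/705, 0] (h[4] = 0 is the target).

h = [4.9248, 5.6057, 4.8113, 5.5262, 0.0000]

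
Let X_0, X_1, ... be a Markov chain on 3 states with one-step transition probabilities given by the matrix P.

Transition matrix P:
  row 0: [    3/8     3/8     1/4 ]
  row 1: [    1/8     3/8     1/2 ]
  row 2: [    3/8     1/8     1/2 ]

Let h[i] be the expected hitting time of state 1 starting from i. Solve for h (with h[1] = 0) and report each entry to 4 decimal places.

First-step conditioning: h[1] = 0; for i ≠ 1, h[i] = 1 + Σ_k P[i][k]·h[k].
  h[0] = 1 + 3/8·h[0] + 1/4·h[2]
  h[2] = 1 + 3/8·h[0] + 1/2·h[2]
Solving the 2×2 linear system over states ≠ 1 gives exactly h = [24/7, 0, 32/7] (h[1] = 0 is the target).

h = [3.4286, 0.0000, 4.5714]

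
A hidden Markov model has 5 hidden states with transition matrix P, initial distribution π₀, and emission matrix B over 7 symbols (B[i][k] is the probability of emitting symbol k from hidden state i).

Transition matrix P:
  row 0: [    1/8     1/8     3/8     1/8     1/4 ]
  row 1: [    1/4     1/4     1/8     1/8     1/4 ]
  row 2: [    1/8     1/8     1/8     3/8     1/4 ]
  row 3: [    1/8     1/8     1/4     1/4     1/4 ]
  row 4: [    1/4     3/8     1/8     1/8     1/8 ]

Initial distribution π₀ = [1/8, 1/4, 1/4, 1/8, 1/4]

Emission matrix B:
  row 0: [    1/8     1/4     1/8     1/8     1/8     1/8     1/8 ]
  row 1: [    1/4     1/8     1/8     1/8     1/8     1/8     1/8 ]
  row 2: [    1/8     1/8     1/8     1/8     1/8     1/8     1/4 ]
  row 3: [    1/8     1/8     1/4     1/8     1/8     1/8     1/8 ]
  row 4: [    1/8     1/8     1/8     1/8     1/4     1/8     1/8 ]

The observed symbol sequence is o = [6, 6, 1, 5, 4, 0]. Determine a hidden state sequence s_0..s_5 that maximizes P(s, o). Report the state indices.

path = [2, 4, 0, 2, 4, 1]

t=0: δ = [1.562e-02, 3.125e-02, 6.250e-02, 1.562e-02, 3.125e-02]  (obs o_0=6)
t=1: δ = [9.766e-04, 1.465e-03, 1.953e-03, 2.930e-03, 1.953e-03]  ψ = [1, 4, 2, 2, 2]  (obs o_1=6)
t=2: δ = [1.221e-04, 9.155e-05, 9.155e-05, 9.155e-05, 9.155e-05]  ψ = [4, 4, 3, 2, 3]  (obs o_2=1)
t=3: δ = [2.861e-06, 4.292e-06, 5.722e-06, 4.292e-06, 3.815e-06]  ψ = [1, 4, 0, 2, 0]  (obs o_3=5)
t=4: δ = [1.341e-07, 1.788e-07, 1.341e-07, 2.682e-07, 3.576e-07]  ψ = [1, 4, 0, 2, 2]  (obs o_4=4)
t=5: δ = [1.118e-08, 3.353e-08, 8.382e-09, 8.382e-09, 8.382e-09]  ψ = [4, 4, 3, 3, 3]  (obs o_5=0)
backtrack: best end state = 1; path = [2, 4, 0, 2, 4, 1]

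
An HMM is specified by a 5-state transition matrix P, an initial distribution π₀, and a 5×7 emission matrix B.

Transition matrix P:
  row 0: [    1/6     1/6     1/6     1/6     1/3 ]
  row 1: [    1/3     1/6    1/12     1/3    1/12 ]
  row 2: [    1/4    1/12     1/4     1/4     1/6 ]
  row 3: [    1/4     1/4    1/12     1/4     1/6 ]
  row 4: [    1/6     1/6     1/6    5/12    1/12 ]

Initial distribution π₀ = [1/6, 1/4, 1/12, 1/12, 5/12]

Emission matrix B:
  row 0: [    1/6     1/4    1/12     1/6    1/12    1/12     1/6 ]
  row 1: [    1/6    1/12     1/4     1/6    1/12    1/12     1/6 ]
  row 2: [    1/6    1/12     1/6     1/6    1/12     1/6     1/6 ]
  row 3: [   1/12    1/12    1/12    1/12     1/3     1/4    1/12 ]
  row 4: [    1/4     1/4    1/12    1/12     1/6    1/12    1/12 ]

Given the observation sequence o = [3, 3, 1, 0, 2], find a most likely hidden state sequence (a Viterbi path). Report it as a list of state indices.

t=0: δ = [2.778e-02, 4.167e-02, 1.389e-02, 6.944e-03, 3.472e-02]  (obs o_0=3)
t=1: δ = [2.315e-03, 1.157e-03, 9.645e-04, 1.206e-03, 7.716e-04]  ψ = [1, 1, 4, 4, 0]  (obs o_1=3)
t=2: δ = [9.645e-05, 3.215e-05, 3.215e-05, 3.215e-05, 1.929e-04]  ψ = [0, 0, 0, 0, 0]  (obs o_2=1)
t=3: δ = [5.358e-06, 5.358e-06, 5.358e-06, 6.698e-06, 8.038e-06]  ψ = [4, 4, 4, 4, 0]  (obs o_3=0)
t=4: δ = [1.488e-07, 4.186e-07, 2.233e-07, 2.791e-07, 1.488e-07]  ψ = [1, 3, 2, 4, 0]  (obs o_4=2)
backtrack: best end state = 1; path = [1, 0, 4, 3, 1]

path = [1, 0, 4, 3, 1]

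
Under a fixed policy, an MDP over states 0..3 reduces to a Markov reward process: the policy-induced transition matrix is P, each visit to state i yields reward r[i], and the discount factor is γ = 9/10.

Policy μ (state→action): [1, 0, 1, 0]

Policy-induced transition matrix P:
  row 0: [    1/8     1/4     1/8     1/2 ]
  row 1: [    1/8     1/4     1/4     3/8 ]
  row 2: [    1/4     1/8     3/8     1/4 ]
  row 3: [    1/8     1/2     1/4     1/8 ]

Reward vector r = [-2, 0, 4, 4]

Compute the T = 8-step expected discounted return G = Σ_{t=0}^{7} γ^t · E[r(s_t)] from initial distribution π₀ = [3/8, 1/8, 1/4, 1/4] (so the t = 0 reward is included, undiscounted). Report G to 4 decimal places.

G = 10.1638

t=0: π = [0.3750, 0.1250, 0.2500, 0.2500], E[r] = 1.2500, γ^t·E[r] = 1.250000, running G = 1.250000
t=1: π = [0.1563, 0.2813, 0.2344, 0.3281], E[r] = 1.9375, γ^t·E[r] = 1.743750, running G = 2.993750
t=2: π = [0.1543, 0.3027, 0.2598, 0.2832], E[r] = 1.8633, γ^t·E[r] = 1.509258, running G = 4.503008
t=3: π = [0.1575, 0.2883, 0.2632, 0.2910], E[r] = 1.9019, γ^t·E[r] = 1.386453, running G = 5.889460
t=4: π = [0.1579, 0.2899, 0.2632, 0.2890], E[r] = 1.8932, γ^t·E[r] = 1.242121, running G = 7.131581
t=5: π = [0.1579, 0.2894, 0.2632, 0.2896], E[r] = 1.8952, γ^t·E[r] = 1.119076, running G = 8.250657
t=6: π = [0.1579, 0.2895, 0.2632, 0.2894], E[r] = 1.8946, γ^t·E[r] = 1.006885, running G = 9.257542
t=7: π = [0.1579, 0.2895, 0.2632, 0.2895], E[r] = 1.8948, γ^t·E[r] = 0.906259, running G = 10.163801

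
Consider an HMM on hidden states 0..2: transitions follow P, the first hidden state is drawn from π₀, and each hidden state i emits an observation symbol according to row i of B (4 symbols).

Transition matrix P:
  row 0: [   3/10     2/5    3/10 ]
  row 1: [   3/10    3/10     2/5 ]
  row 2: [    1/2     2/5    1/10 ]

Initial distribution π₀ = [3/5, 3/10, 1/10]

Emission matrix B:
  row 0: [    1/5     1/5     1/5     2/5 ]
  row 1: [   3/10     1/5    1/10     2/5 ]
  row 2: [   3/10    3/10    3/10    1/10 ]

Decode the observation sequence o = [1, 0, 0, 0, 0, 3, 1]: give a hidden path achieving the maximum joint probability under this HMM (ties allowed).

t=0: δ = [1.200e-01, 6.000e-02, 3.000e-02]  (obs o_0=1)
t=1: δ = [7.200e-03, 1.440e-02, 1.080e-02]  ψ = [0, 0, 0]  (obs o_1=0)
t=2: δ = [1.080e-03, 1.296e-03, 1.728e-03]  ψ = [2, 1, 1]  (obs o_2=0)
t=3: δ = [1.728e-04, 2.074e-04, 1.555e-04]  ψ = [2, 2, 1]  (obs o_3=0)
t=4: δ = [1.555e-05, 2.074e-05, 2.488e-05]  ψ = [2, 0, 1]  (obs o_4=0)
t=5: δ = [4.977e-06, 3.981e-06, 8.294e-07]  ψ = [2, 2, 1]  (obs o_5=3)
t=6: δ = [2.986e-07, 3.981e-07, 4.778e-07]  ψ = [0, 0, 1]  (obs o_6=1)
backtrack: best end state = 2; path = [0, 1, 2, 1, 2, 1, 2]

path = [0, 1, 2, 1, 2, 1, 2]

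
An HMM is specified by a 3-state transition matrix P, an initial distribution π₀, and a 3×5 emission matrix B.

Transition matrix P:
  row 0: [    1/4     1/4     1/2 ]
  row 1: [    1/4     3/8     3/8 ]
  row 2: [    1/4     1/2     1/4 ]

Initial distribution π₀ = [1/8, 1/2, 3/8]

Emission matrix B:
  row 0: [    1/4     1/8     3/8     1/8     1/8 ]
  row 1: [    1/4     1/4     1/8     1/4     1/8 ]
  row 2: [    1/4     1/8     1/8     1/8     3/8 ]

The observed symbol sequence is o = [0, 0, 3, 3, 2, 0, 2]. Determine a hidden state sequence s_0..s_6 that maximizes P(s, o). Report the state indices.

t=0: δ = [3.125e-02, 1.250e-01, 9.375e-02]  (obs o_0=0)
t=1: δ = [7.812e-03, 1.172e-02, 1.172e-02]  ψ = [1, 1, 1]  (obs o_1=0)
t=2: δ = [3.662e-04, 1.465e-03, 5.493e-04]  ψ = [1, 2, 1]  (obs o_2=3)
t=3: δ = [4.578e-05, 1.373e-04, 6.866e-05]  ψ = [1, 1, 1]  (obs o_3=3)
t=4: δ = [1.287e-05, 6.437e-06, 6.437e-06]  ψ = [1, 1, 1]  (obs o_4=2)
t=5: δ = [8.047e-07, 8.047e-07, 1.609e-06]  ψ = [0, 0, 0]  (obs o_5=0)
t=6: δ = [1.509e-07, 1.006e-07, 5.029e-08]  ψ = [2, 2, 0]  (obs o_6=2)
backtrack: best end state = 0; path = [1, 2, 1, 1, 0, 2, 0]

path = [1, 2, 1, 1, 0, 2, 0]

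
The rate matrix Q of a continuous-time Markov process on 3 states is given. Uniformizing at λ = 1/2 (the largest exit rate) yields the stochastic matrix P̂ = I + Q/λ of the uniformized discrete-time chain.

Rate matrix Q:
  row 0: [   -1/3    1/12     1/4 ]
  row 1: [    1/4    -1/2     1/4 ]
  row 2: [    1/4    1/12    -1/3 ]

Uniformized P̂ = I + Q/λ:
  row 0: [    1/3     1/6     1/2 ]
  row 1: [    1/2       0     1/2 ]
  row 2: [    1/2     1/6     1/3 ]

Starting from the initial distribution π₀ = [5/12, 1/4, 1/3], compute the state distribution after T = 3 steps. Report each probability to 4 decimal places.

t=0: π = [0.4167, 0.2500, 0.3333]
t=1: π = [0.4306, 0.1250, 0.4444]
t=2: π = [0.4282, 0.1458, 0.4259]
t=3: π = [0.4286, 0.1424, 0.4290]

π = [0.4286, 0.1424, 0.4290]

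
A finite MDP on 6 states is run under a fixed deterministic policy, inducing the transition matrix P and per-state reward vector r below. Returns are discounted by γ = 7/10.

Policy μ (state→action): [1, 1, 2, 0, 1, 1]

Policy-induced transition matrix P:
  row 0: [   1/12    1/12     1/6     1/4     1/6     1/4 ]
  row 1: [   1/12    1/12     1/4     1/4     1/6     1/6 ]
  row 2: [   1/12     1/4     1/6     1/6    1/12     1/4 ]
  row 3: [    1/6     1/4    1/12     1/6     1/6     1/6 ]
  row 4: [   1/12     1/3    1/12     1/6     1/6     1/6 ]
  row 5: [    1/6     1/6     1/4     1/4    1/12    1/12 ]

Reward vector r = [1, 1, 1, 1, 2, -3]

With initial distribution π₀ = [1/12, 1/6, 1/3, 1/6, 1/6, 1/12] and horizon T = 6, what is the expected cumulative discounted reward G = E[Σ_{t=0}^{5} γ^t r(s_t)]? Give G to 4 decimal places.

t=0: π = [0.0833, 0.1667, 0.3333, 0.1667, 0.1667, 0.0833], E[r] = 0.8333, γ^t·E[r] = 0.833333, running G = 0.833333
t=1: π = [0.1042, 0.2153, 0.1597, 0.1944, 0.1319, 0.1944], E[r] = 0.3542, γ^t·E[r] = 0.247917, running G = 1.081250
t=2: π = [0.1157, 0.1916, 0.1736, 0.2095, 0.1372, 0.1725], E[r] = 0.4473, γ^t·E[r] = 0.219196, running G = 1.300446
t=3: π = [0.1152, 0.1958, 0.1681, 0.2066, 0.1378, 0.1764], E[r] = 0.4322, γ^t·E[r] = 0.148243, running G = 1.448689
t=4: π = [0.1153, 0.1950, 0.1690, 0.2073, 0.1380, 0.1756], E[r] = 0.4357, γ^t·E[r] = 0.104604, running G = 1.553292
t=5: π = [0.1152, 0.1952, 0.1688, 0.2071, 0.1380, 0.1757], E[r] = 0.4351, γ^t·E[r] = 0.073122, running G = 1.626414

G = 1.6264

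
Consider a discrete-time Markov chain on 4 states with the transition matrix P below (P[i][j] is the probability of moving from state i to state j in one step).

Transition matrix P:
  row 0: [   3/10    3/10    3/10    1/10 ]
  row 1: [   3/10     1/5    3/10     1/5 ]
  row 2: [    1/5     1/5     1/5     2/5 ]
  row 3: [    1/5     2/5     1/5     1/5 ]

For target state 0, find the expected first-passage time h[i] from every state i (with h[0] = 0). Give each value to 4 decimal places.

h = [0.0000, 4.0000, 4.4286, 4.3571]

First-step conditioning: h[0] = 0; for i ≠ 0, h[i] = 1 + Σ_k P[i][k]·h[k].
  h[1] = 1 + 1/5·h[1] + 3/10·h[2] + 1/5·h[3]
  h[2] = 1 + 1/5·h[1] + 1/5·h[2] + 2/5·h[3]
  h[3] = 1 + 2/5·h[1] + 1/5·h[2] + 1/5·h[3]
Solving the 3×3 linear system over states ≠ 0 gives exactly h = [0, 4, 31/7, 61/14] (h[0] = 0 is the target).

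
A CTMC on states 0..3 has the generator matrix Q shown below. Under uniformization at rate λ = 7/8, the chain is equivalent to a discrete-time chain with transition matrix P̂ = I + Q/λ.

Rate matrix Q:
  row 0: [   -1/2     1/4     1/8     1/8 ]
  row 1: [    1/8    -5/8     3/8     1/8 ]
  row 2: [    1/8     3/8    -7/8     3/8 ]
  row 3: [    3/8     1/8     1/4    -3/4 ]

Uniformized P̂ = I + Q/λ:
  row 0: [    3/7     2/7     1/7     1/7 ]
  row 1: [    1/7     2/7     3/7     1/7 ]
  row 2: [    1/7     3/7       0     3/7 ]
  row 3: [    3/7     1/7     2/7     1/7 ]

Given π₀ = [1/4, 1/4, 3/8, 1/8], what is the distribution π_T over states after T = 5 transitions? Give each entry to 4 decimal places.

t=0: π = [0.2500, 0.2500, 0.3750, 0.1250]
t=1: π = [0.2500, 0.3214, 0.1786, 0.2500]
t=2: π = [0.2857, 0.2755, 0.2449, 0.1939]
t=3: π = [0.2799, 0.2930, 0.2143, 0.2128]
t=4: π = [0.2836, 0.2859, 0.2264, 0.2041]
t=5: π = [0.2822, 0.2889, 0.2214, 0.2075]

π = [0.2822, 0.2889, 0.2214, 0.2075]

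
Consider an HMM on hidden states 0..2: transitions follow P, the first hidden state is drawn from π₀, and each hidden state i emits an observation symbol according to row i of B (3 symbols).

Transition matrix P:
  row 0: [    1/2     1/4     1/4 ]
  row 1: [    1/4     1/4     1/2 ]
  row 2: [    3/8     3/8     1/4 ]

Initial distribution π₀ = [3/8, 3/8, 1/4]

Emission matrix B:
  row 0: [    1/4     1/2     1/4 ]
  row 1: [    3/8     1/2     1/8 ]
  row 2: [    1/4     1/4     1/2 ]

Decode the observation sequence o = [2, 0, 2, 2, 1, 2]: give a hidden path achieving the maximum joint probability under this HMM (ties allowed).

t=0: δ = [9.375e-02, 4.688e-02, 1.250e-01]  (obs o_0=2)
t=1: δ = [1.172e-02, 1.758e-02, 7.812e-03]  ψ = [0, 2, 2]  (obs o_1=0)
t=2: δ = [1.465e-03, 5.493e-04, 4.395e-03]  ψ = [0, 1, 1]  (obs o_2=2)
t=3: δ = [4.120e-04, 2.060e-04, 5.493e-04]  ψ = [2, 2, 2]  (obs o_3=2)
t=4: δ = [1.030e-04, 1.030e-04, 3.433e-05]  ψ = [0, 2, 2]  (obs o_4=1)
t=5: δ = [1.287e-05, 3.219e-06, 2.575e-05]  ψ = [0, 0, 1]  (obs o_5=2)
backtrack: best end state = 2; path = [2, 1, 2, 2, 1, 2]

path = [2, 1, 2, 2, 1, 2]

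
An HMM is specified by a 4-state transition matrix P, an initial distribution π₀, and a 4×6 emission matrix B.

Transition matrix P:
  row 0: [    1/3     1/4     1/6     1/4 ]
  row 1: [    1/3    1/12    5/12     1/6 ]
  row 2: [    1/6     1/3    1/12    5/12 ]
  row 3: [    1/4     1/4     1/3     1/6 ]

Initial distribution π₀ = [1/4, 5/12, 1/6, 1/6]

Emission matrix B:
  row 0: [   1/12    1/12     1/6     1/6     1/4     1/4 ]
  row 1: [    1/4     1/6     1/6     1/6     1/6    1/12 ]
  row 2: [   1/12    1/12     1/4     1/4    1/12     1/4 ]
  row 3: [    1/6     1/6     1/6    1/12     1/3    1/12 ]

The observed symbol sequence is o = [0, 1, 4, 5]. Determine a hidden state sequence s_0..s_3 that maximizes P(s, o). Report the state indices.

path = [1, 2, 3, 2]

t=0: δ = [2.083e-02, 1.042e-01, 1.389e-02, 2.778e-02]  (obs o_0=0)
t=1: δ = [2.894e-03, 1.447e-03, 3.617e-03, 2.894e-03]  ψ = [1, 1, 1, 1]  (obs o_1=1)
t=2: δ = [2.411e-04, 2.009e-04, 8.038e-05, 5.023e-04]  ψ = [0, 2, 3, 2]  (obs o_2=4)
t=3: δ = [3.140e-05, 1.047e-05, 4.186e-05, 6.977e-06]  ψ = [3, 3, 3, 3]  (obs o_3=5)
backtrack: best end state = 2; path = [1, 2, 3, 2]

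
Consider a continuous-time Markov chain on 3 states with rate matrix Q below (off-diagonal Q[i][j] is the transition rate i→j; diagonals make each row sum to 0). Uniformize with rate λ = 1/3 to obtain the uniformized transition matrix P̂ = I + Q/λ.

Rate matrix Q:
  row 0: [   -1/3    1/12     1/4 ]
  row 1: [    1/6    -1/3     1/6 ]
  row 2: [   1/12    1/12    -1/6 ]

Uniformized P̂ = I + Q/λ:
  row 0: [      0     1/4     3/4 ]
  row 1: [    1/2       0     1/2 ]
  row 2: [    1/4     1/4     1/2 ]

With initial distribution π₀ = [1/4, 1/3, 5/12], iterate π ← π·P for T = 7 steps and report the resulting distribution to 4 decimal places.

t=0: π = [0.2500, 0.3333, 0.4167]
t=1: π = [0.2708, 0.1667, 0.5625]
t=2: π = [0.2240, 0.2083, 0.5677]
t=3: π = [0.2461, 0.1979, 0.5560]
t=4: π = [0.2380, 0.2005, 0.5615]
t=5: π = [0.2406, 0.1999, 0.5595]
t=6: π = [0.2398, 0.2000, 0.5602]
t=7: π = [0.2401, 0.2000, 0.5600]

π = [0.2401, 0.2000, 0.5600]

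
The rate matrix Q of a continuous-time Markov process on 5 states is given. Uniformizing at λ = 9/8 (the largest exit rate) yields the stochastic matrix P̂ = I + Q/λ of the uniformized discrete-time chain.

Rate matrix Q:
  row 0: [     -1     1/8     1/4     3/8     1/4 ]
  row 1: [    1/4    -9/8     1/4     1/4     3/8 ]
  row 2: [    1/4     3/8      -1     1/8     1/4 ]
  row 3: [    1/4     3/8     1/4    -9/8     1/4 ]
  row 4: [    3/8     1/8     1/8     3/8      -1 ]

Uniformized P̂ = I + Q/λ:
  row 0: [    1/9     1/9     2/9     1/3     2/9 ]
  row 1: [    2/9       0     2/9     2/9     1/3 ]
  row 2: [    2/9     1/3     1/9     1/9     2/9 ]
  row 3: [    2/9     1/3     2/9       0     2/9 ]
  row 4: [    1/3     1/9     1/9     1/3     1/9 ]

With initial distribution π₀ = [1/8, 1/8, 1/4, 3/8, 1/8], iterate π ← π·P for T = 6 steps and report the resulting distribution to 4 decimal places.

t=0: π = [0.1250, 0.1250, 0.2500, 0.3750, 0.1250]
t=1: π = [0.2222, 0.2361, 0.1806, 0.1389, 0.2222]
t=2: π = [0.2222, 0.1559, 0.1775, 0.2207, 0.2238]
t=3: π = [0.2224, 0.1823, 0.1776, 0.2030, 0.2147]
t=4: π = [0.2214, 0.1754, 0.1786, 0.2059, 0.2186]
t=5: π = [0.2219, 0.1771, 0.1781, 0.2055, 0.2174]
t=6: π = [0.2217, 0.1767, 0.1783, 0.2056, 0.2177]

π = [0.2217, 0.1767, 0.1783, 0.2056, 0.2177]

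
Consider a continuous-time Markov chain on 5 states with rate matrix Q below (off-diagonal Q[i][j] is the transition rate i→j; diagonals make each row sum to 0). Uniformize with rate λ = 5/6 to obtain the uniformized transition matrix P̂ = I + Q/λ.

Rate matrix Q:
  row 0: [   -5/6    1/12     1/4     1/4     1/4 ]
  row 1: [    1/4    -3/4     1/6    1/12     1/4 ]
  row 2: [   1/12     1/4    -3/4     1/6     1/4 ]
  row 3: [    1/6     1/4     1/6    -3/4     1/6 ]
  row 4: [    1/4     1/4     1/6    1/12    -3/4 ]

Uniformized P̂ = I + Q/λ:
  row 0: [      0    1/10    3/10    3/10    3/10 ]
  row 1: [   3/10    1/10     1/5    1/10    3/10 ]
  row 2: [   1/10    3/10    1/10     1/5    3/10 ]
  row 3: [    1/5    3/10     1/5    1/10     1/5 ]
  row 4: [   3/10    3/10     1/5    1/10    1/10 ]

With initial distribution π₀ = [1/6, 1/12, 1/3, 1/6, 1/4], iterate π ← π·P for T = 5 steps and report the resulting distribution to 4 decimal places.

t=0: π = [0.1667, 0.0833, 0.3333, 0.1667, 0.2500]
t=1: π = [0.1667, 0.2500, 0.1833, 0.1667, 0.2333]
t=2: π = [0.1967, 0.2167, 0.1983, 0.1517, 0.2367]
t=3: π = [0.1862, 0.2173, 0.1998, 0.1592, 0.2375]
t=4: π = [0.1883, 0.2193, 0.1986, 0.1572, 0.2366]
t=5: π = [0.1881, 0.2185, 0.1990, 0.1575, 0.2370]

π = [0.1881, 0.2185, 0.1990, 0.1575, 0.2370]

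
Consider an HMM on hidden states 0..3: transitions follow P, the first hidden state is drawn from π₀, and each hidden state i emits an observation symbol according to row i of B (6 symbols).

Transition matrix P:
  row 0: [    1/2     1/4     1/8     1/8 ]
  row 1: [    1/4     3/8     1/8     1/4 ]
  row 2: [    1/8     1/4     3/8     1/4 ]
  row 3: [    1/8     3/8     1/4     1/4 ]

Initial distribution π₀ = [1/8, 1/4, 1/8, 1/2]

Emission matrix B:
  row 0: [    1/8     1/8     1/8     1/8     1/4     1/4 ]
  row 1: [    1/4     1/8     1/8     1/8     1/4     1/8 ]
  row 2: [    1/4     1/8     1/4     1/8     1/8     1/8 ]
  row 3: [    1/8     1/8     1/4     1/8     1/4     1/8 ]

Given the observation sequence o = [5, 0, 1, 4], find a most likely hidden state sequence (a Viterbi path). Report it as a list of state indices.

path = [3, 1, 1, 1]

t=0: δ = [3.125e-02, 3.125e-02, 1.562e-02, 6.250e-02]  (obs o_0=5)
t=1: δ = [1.953e-03, 5.859e-03, 3.906e-03, 1.953e-03]  ψ = [0, 3, 3, 3]  (obs o_1=0)
t=2: δ = [1.831e-04, 2.747e-04, 1.831e-04, 1.831e-04]  ψ = [1, 1, 2, 1]  (obs o_2=1)
t=3: δ = [2.289e-05, 2.575e-05, 8.583e-06, 1.717e-05]  ψ = [0, 1, 2, 1]  (obs o_3=4)
backtrack: best end state = 1; path = [3, 1, 1, 1]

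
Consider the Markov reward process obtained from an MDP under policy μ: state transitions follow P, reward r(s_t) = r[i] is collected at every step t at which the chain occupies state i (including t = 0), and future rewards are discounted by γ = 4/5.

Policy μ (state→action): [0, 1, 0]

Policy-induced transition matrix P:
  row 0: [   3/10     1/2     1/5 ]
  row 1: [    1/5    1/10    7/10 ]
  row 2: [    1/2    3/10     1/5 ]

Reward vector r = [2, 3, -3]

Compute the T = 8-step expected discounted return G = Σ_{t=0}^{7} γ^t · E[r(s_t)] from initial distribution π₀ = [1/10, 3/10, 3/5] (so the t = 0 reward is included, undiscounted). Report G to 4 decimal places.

t=0: π = [0.1000, 0.3000, 0.6000], E[r] = -0.7000, γ^t·E[r] = -0.700000, running G = -0.700000
t=1: π = [0.3900, 0.2600, 0.3500], E[r] = 0.5100, γ^t·E[r] = 0.408000, running G = -0.292000
t=2: π = [0.3440, 0.3260, 0.3300], E[r] = 0.6760, γ^t·E[r] = 0.432640, running G = 0.140640
t=3: π = [0.3334, 0.3036, 0.3630], E[r] = 0.4886, γ^t·E[r] = 0.250163, running G = 0.390803
t=4: π = [0.3422, 0.3060, 0.3518], E[r] = 0.5470, γ^t·E[r] = 0.224035, running G = 0.614838
t=5: π = [0.3398, 0.3073, 0.3530], E[r] = 0.5424, γ^t·E[r] = 0.177719, running G = 0.792557
t=6: π = [0.3399, 0.3065, 0.3536], E[r] = 0.5384, γ^t·E[r] = 0.141128, running G = 0.933685
t=7: π = [0.3401, 0.3067, 0.3533], E[r] = 0.5404, γ^t·E[r] = 0.113334, running G = 1.047020

G = 1.0470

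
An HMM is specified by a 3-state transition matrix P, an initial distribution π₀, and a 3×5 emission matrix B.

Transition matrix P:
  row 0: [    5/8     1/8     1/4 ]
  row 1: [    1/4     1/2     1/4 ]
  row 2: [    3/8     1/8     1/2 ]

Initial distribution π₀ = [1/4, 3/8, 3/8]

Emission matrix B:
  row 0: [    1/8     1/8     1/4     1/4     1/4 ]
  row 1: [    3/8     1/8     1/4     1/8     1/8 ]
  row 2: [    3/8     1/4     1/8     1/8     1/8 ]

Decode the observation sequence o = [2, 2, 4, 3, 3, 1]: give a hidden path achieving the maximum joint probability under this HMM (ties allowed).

t=0: δ = [6.250e-02, 9.375e-02, 4.688e-02]  (obs o_0=2)
t=1: δ = [9.766e-03, 1.172e-02, 2.930e-03]  ψ = [0, 1, 1]  (obs o_1=2)
t=2: δ = [1.526e-03, 7.324e-04, 3.662e-04]  ψ = [0, 1, 1]  (obs o_2=4)
t=3: δ = [2.384e-04, 4.578e-05, 4.768e-05]  ψ = [0, 1, 0]  (obs o_3=3)
t=4: δ = [3.725e-05, 3.725e-06, 7.451e-06]  ψ = [0, 0, 0]  (obs o_4=3)
t=5: δ = [2.910e-06, 5.821e-07, 2.328e-06]  ψ = [0, 0, 0]  (obs o_5=1)
backtrack: best end state = 0; path = [0, 0, 0, 0, 0, 0]

path = [0, 0, 0, 0, 0, 0]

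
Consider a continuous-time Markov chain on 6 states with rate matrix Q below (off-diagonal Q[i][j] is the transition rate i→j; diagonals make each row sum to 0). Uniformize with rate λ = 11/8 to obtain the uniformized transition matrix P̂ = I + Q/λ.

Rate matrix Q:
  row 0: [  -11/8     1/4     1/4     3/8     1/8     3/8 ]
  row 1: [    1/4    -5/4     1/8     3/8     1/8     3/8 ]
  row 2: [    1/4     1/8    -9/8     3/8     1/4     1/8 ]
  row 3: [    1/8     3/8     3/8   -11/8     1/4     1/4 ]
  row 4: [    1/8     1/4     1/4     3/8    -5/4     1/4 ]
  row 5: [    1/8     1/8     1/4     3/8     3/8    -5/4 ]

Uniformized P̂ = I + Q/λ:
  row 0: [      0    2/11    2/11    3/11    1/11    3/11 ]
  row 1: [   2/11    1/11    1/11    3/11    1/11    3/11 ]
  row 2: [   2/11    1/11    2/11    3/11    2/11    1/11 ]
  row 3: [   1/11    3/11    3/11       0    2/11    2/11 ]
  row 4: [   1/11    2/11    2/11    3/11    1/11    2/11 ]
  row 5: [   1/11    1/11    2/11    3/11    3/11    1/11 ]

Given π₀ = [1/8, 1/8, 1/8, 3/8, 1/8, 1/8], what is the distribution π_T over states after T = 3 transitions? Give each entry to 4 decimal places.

t=0: π = [0.1250, 0.1250, 0.1250, 0.3750, 0.1250, 0.1250]
t=1: π = [0.1023, 0.1818, 0.2045, 0.1705, 0.1591, 0.1818]
t=2: π = [0.1167, 0.1457, 0.1808, 0.2262, 0.1581, 0.1725]
t=3: π = [0.1100, 0.1570, 0.1891, 0.2110, 0.1593, 0.1736]

π = [0.1100, 0.1570, 0.1891, 0.2110, 0.1593, 0.1736]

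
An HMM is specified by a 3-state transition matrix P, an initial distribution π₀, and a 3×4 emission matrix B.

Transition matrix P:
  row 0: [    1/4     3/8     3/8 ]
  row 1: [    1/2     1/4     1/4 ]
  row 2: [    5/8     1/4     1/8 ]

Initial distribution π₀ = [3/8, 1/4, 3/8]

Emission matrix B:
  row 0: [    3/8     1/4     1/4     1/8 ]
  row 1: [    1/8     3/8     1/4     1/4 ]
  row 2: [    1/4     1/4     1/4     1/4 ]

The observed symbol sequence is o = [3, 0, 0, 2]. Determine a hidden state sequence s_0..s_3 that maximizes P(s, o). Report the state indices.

t=0: δ = [4.688e-02, 6.250e-02, 9.375e-02]  (obs o_0=3)
t=1: δ = [2.197e-02, 2.930e-03, 4.395e-03]  ψ = [2, 2, 0]  (obs o_1=0)
t=2: δ = [2.060e-03, 1.030e-03, 2.060e-03]  ψ = [0, 0, 0]  (obs o_2=0)
t=3: δ = [3.219e-04, 1.931e-04, 1.931e-04]  ψ = [2, 0, 0]  (obs o_3=2)
backtrack: best end state = 0; path = [2, 0, 2, 0]

path = [2, 0, 2, 0]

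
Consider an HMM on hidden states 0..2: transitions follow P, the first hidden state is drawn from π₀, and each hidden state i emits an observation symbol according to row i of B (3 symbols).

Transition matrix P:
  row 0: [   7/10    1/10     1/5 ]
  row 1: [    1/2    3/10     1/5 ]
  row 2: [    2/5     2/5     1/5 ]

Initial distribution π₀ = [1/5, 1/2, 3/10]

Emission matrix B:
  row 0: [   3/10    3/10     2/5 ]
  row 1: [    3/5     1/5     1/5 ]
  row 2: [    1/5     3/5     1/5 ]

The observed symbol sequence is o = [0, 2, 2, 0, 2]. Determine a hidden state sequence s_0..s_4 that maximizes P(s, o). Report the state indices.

path = [1, 0, 0, 0, 0]

t=0: δ = [6.000e-02, 3.000e-01, 6.000e-02]  (obs o_0=0)
t=1: δ = [6.000e-02, 1.800e-02, 1.200e-02]  ψ = [1, 1, 1]  (obs o_1=2)
t=2: δ = [1.680e-02, 1.200e-03, 2.400e-03]  ψ = [0, 0, 0]  (obs o_2=2)
t=3: δ = [3.528e-03, 1.008e-03, 6.720e-04]  ψ = [0, 0, 0]  (obs o_3=0)
t=4: δ = [9.878e-04, 7.056e-05, 1.411e-04]  ψ = [0, 0, 0]  (obs o_4=2)
backtrack: best end state = 0; path = [1, 0, 0, 0, 0]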